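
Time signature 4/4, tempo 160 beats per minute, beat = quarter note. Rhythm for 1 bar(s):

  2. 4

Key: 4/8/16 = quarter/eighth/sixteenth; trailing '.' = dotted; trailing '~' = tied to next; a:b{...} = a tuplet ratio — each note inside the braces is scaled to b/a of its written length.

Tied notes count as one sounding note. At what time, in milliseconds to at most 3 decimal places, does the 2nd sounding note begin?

note 2 onset = 3b = 1125.0ms

1. 0.0ms @ 0 + 1125.0ms (3)
2. 1125.0ms @ 3 + 375.0ms (1)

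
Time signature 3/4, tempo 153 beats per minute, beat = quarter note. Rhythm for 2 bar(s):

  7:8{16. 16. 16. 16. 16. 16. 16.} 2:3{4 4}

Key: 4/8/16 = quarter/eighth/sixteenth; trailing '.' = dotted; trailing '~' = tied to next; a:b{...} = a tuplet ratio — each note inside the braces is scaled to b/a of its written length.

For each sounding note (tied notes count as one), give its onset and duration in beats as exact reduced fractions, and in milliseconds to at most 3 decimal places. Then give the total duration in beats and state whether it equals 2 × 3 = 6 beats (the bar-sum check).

1) 0.0ms=0b +168.067ms=3/7b
2) 168.067ms=3/7b +168.067ms=3/7b
3) 336.134ms=6/7b +168.067ms=3/7b
4) 504.202ms=9/7b +168.067ms=3/7b
5) 672.269ms=12/7b +168.067ms=3/7b
6) 840.336ms=15/7b +168.067ms=3/7b
7) 1008.403ms=18/7b +168.067ms=3/7b
8) 1176.471ms=3b +588.235ms=3/2b
9) 1764.706ms=9/2b +588.235ms=3/2b
Σ=6b of 6 (153bpm 3/4) — PASS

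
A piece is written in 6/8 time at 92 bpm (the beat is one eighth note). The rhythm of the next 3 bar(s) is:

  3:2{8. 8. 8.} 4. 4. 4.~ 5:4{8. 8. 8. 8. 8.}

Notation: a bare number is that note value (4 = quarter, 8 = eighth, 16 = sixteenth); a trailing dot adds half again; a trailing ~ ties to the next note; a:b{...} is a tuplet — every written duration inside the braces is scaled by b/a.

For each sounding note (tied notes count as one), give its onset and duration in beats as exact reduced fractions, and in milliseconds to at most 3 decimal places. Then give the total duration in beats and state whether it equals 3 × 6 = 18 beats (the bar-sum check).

1) 0.0ms=0b +652.174ms=1b
2) 652.174ms=1b +652.174ms=1b
3) 1304.348ms=2b +652.174ms=1b
4) 1956.522ms=3b +1956.522ms=3b
5) 3913.043ms=6b +1956.522ms=3b
6) 5869.565ms=9b +2739.13ms=21/5b
7) 8608.696ms=66/5b +782.609ms=6/5b
8) 9391.304ms=72/5b +782.609ms=6/5b
9) 10173.913ms=78/5b +782.609ms=6/5b
10) 10956.522ms=84/5b +782.609ms=6/5b
Σ=18b of 18 (92bpm 6/8) — PASS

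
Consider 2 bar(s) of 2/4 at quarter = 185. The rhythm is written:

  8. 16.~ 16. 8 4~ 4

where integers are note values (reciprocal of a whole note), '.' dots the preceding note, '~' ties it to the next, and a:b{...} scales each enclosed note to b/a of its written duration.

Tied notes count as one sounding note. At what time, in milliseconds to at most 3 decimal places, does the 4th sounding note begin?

note 4 onset = 2b = 648.649ms

1. 0.0ms @ 0 + 243.243ms (3/4)
2. 243.243ms @ 3/4 + 243.243ms (3/4)
3. 486.486ms @ 3/2 + 162.162ms (1/2)
4. 648.649ms @ 2 + 648.649ms (2)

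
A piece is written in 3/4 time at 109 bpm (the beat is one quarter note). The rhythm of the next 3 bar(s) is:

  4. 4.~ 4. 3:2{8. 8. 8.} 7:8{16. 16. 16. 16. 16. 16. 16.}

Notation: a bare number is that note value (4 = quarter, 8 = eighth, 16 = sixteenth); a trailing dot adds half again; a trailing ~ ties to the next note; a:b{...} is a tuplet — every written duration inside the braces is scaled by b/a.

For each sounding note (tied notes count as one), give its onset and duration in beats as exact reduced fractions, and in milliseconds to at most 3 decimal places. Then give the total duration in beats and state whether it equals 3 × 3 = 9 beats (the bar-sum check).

1) 0.0ms=0b +825.688ms=3/2b
2) 825.688ms=3/2b +1651.376ms=3b
3) 2477.064ms=9/2b +275.229ms=1/2b
4) 2752.294ms=5b +275.229ms=1/2b
5) 3027.523ms=11/2b +275.229ms=1/2b
6) 3302.752ms=6b +235.911ms=3/7b
7) 3538.663ms=45/7b +235.911ms=3/7b
8) 3774.574ms=48/7b +235.911ms=3/7b
9) 4010.485ms=51/7b +235.911ms=3/7b
10) 4246.396ms=54/7b +235.911ms=3/7b
11) 4482.307ms=57/7b +235.911ms=3/7b
12) 4718.218ms=60/7b +235.911ms=3/7b
Σ=9b of 9 (109bpm 3/4) — PASS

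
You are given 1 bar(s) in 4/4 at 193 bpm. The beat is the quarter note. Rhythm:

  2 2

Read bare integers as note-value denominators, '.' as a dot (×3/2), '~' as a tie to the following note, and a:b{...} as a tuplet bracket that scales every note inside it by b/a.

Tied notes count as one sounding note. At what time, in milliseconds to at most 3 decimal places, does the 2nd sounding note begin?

note 2 onset = 2b = 621.762ms

1. 0.0ms @ 0 + 621.762ms (2)
2. 621.762ms @ 2 + 621.762ms (2)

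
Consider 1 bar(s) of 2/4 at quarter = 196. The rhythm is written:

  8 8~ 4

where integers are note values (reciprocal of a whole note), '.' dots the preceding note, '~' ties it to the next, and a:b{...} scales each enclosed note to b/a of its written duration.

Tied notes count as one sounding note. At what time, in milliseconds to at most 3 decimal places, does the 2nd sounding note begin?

note 2 onset = 1/2b = 153.061ms

1. 0.0ms @ 0 + 153.061ms (1/2)
2. 153.061ms @ 1/2 + 459.184ms (3/2)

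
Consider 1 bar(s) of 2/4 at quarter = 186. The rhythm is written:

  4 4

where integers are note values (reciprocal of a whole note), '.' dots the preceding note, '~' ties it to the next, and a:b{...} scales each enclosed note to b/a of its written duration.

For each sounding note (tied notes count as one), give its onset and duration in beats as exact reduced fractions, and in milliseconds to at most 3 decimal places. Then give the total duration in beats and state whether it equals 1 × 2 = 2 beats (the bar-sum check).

1) 0.0ms=0b +322.581ms=1b
2) 322.581ms=1b +322.581ms=1b
Σ=2b of 2 (186bpm 2/4) — PASS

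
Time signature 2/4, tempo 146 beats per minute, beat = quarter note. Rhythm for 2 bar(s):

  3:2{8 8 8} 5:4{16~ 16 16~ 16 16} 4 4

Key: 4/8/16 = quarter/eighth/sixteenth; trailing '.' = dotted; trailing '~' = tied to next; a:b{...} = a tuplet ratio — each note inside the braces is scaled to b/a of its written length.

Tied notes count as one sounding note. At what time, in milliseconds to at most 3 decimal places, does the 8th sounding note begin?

1. 0.0ms @ 0 + 136.986ms (1/3)
2. 136.986ms @ 1/3 + 136.986ms (1/3)
3. 273.973ms @ 2/3 + 136.986ms (1/3)
4. 410.959ms @ 1 + 164.384ms (2/5)
5. 575.342ms @ 7/5 + 164.384ms (2/5)
6. 739.726ms @ 9/5 + 82.192ms (1/5)
7. 821.918ms @ 2 + 410.959ms (1)
8. 1232.877ms @ 3 + 410.959ms (1)

note 8 onset = 3b = 1232.877ms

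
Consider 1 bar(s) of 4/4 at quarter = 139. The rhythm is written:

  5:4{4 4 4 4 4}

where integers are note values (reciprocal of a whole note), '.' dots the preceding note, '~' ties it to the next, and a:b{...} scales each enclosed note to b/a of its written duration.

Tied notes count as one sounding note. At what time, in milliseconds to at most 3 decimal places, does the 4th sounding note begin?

note 4 onset = 12/5b = 1035.971ms

1. 0.0ms @ 0 + 345.324ms (4/5)
2. 345.324ms @ 4/5 + 345.324ms (4/5)
3. 690.647ms @ 8/5 + 345.324ms (4/5)
4. 1035.971ms @ 12/5 + 345.324ms (4/5)
5. 1381.295ms @ 16/5 + 345.324ms (4/5)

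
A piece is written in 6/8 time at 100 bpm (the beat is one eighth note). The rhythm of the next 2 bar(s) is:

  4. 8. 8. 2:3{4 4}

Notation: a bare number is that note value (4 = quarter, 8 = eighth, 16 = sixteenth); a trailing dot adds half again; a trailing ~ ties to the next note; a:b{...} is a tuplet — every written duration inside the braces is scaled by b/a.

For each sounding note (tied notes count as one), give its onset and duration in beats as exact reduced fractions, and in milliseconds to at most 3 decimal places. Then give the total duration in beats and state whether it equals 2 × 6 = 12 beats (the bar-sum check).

1) 0.0ms=0b +1800.0ms=3b
2) 1800.0ms=3b +900.0ms=3/2b
3) 2700.0ms=9/2b +900.0ms=3/2b
4) 3600.0ms=6b +1800.0ms=3b
5) 5400.0ms=9b +1800.0ms=3b
Σ=12b of 12 (100bpm 6/8) — PASS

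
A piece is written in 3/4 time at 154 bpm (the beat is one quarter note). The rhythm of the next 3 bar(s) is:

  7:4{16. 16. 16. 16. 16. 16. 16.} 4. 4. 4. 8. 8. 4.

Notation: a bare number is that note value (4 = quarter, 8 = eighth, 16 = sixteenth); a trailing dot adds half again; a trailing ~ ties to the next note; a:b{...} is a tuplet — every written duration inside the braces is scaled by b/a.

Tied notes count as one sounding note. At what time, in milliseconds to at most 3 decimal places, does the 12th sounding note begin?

1. 0.0ms @ 0 + 83.488ms (3/14)
2. 83.488ms @ 3/14 + 83.488ms (3/14)
3. 166.976ms @ 3/7 + 83.488ms (3/14)
4. 250.464ms @ 9/14 + 83.488ms (3/14)
5. 333.952ms @ 6/7 + 83.488ms (3/14)
6. 417.44ms @ 15/14 + 83.488ms (3/14)
7. 500.928ms @ 9/7 + 83.488ms (3/14)
8. 584.416ms @ 3/2 + 584.416ms (3/2)
9. 1168.831ms @ 3 + 584.416ms (3/2)
10. 1753.247ms @ 9/2 + 584.416ms (3/2)
11. 2337.662ms @ 6 + 292.208ms (3/4)
12. 2629.87ms @ 27/4 + 292.208ms (3/4)
13. 2922.078ms @ 15/2 + 584.416ms (3/2)

note 12 onset = 27/4b = 2629.87ms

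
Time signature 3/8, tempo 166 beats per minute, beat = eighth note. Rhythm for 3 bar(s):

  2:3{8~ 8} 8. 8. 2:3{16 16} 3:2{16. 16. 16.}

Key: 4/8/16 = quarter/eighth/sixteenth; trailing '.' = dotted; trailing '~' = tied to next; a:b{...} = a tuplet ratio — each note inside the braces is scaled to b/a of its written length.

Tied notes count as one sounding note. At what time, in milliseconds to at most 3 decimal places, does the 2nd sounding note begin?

1. 0.0ms @ 0 + 1084.337ms (3)
2. 1084.337ms @ 3 + 542.169ms (3/2)
3. 1626.506ms @ 9/2 + 542.169ms (3/2)
4. 2168.675ms @ 6 + 271.084ms (3/4)
5. 2439.759ms @ 27/4 + 271.084ms (3/4)
6. 2710.843ms @ 15/2 + 180.723ms (1/2)
7. 2891.566ms @ 8 + 180.723ms (1/2)
8. 3072.289ms @ 17/2 + 180.723ms (1/2)

note 2 onset = 3b = 1084.337ms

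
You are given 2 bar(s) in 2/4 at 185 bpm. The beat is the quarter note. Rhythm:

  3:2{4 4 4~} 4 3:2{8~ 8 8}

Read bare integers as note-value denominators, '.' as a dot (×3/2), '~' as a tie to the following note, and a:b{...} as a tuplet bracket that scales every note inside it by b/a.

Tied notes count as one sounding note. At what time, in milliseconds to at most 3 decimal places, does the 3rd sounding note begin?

note 3 onset = 4/3b = 432.432ms

1. 0.0ms @ 0 + 216.216ms (2/3)
2. 216.216ms @ 2/3 + 216.216ms (2/3)
3. 432.432ms @ 4/3 + 540.541ms (5/3)
4. 972.973ms @ 3 + 216.216ms (2/3)
5. 1189.189ms @ 11/3 + 108.108ms (1/3)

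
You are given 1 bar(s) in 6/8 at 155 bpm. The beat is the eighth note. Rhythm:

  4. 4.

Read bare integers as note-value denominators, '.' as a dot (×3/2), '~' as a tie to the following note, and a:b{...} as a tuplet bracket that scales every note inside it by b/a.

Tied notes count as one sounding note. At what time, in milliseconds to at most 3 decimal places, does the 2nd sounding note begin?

note 2 onset = 3b = 1161.29ms

1. 0.0ms @ 0 + 1161.29ms (3)
2. 1161.29ms @ 3 + 1161.29ms (3)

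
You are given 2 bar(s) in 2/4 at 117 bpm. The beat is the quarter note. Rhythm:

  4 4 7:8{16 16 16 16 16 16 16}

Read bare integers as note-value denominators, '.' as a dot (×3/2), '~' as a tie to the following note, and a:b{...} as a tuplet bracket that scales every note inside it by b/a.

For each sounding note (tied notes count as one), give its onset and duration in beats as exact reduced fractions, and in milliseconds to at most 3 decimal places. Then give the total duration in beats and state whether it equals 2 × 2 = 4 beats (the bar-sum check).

1) 0.0ms=0b +512.821ms=1b
2) 512.821ms=1b +512.821ms=1b
3) 1025.641ms=2b +146.52ms=2/7b
4) 1172.161ms=16/7b +146.52ms=2/7b
5) 1318.681ms=18/7b +146.52ms=2/7b
6) 1465.201ms=20/7b +146.52ms=2/7b
7) 1611.722ms=22/7b +146.52ms=2/7b
8) 1758.242ms=24/7b +146.52ms=2/7b
9) 1904.762ms=26/7b +146.52ms=2/7b
Σ=4b of 4 (117bpm 2/4) — PASS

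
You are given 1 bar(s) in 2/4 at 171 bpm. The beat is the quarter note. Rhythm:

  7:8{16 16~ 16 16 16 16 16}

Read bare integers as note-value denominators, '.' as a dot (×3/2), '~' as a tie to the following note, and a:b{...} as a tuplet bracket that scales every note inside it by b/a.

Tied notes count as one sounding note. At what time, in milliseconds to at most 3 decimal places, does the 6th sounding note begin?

note 6 onset = 12/7b = 601.504ms

1. 0.0ms @ 0 + 100.251ms (2/7)
2. 100.251ms @ 2/7 + 200.501ms (4/7)
3. 300.752ms @ 6/7 + 100.251ms (2/7)
4. 401.003ms @ 8/7 + 100.251ms (2/7)
5. 501.253ms @ 10/7 + 100.251ms (2/7)
6. 601.504ms @ 12/7 + 100.251ms (2/7)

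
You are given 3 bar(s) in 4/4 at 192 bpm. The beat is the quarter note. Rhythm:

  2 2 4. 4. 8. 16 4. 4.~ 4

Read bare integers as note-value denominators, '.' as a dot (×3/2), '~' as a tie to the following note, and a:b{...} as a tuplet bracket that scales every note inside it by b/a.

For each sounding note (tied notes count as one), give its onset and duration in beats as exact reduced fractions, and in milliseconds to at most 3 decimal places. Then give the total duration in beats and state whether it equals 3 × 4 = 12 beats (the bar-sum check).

1) 0.0ms=0b +625.0ms=2b
2) 625.0ms=2b +625.0ms=2b
3) 1250.0ms=4b +468.75ms=3/2b
4) 1718.75ms=11/2b +468.75ms=3/2b
5) 2187.5ms=7b +234.375ms=3/4b
6) 2421.875ms=31/4b +78.125ms=1/4b
7) 2500.0ms=8b +468.75ms=3/2b
8) 2968.75ms=19/2b +781.25ms=5/2b
Σ=12b of 12 (192bpm 4/4) — PASS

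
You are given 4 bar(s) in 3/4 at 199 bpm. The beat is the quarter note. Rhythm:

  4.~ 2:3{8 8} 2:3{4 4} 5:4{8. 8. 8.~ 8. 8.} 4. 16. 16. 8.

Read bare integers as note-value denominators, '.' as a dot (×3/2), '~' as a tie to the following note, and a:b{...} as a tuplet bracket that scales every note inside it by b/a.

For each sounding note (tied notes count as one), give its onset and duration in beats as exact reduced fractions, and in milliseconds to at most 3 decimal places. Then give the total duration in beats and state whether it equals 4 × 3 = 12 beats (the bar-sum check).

1) 0.0ms=0b +678.392ms=9/4b
2) 678.392ms=9/4b +226.131ms=3/4b
3) 904.523ms=3b +452.261ms=3/2b
4) 1356.784ms=9/2b +452.261ms=3/2b
5) 1809.045ms=6b +180.905ms=3/5b
6) 1989.95ms=33/5b +180.905ms=3/5b
7) 2170.854ms=36/5b +361.809ms=6/5b
8) 2532.663ms=42/5b +180.905ms=3/5b
9) 2713.568ms=9b +452.261ms=3/2b
10) 3165.829ms=21/2b +113.065ms=3/8b
11) 3278.894ms=87/8b +113.065ms=3/8b
12) 3391.96ms=45/4b +226.131ms=3/4b
Σ=12b of 12 (199bpm 3/4) — PASS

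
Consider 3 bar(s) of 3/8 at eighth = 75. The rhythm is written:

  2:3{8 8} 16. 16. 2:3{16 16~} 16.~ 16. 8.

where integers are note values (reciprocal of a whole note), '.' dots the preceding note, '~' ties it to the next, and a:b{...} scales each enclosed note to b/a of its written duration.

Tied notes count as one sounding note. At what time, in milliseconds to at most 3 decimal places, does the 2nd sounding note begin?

1. 0.0ms @ 0 + 1200.0ms (3/2)
2. 1200.0ms @ 3/2 + 1200.0ms (3/2)
3. 2400.0ms @ 3 + 600.0ms (3/4)
4. 3000.0ms @ 15/4 + 600.0ms (3/4)
5. 3600.0ms @ 9/2 + 600.0ms (3/4)
6. 4200.0ms @ 21/4 + 1800.0ms (9/4)
7. 6000.0ms @ 15/2 + 1200.0ms (3/2)

note 2 onset = 3/2b = 1200.0ms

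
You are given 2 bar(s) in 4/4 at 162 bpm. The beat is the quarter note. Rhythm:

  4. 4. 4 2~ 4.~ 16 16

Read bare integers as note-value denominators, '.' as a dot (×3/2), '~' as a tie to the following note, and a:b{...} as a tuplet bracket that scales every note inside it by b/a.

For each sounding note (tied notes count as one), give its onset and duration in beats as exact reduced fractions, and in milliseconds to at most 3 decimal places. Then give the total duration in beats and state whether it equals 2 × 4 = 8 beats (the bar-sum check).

1) 0.0ms=0b +555.556ms=3/2b
2) 555.556ms=3/2b +555.556ms=3/2b
3) 1111.111ms=3b +370.37ms=1b
4) 1481.481ms=4b +1388.889ms=15/4b
5) 2870.37ms=31/4b +92.593ms=1/4b
Σ=8b of 8 (162bpm 4/4) — PASS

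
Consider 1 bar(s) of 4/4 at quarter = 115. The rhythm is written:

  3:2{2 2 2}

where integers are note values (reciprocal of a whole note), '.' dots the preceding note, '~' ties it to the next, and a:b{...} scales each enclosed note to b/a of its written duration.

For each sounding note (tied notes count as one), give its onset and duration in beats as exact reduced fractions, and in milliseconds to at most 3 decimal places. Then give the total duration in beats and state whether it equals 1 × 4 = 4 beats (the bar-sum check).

1) 0.0ms=0b +695.652ms=4/3b
2) 695.652ms=4/3b +695.652ms=4/3b
3) 1391.304ms=8/3b +695.652ms=4/3b
Σ=4b of 4 (115bpm 4/4) — PASS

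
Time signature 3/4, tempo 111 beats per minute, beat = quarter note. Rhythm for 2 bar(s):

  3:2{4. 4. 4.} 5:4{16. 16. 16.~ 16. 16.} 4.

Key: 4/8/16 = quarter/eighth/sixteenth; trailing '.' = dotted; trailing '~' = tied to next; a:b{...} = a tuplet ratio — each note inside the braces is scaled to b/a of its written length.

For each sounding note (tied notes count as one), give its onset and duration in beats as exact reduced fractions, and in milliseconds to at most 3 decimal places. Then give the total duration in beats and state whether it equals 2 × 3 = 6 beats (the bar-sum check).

1) 0.0ms=0b +540.541ms=1b
2) 540.541ms=1b +540.541ms=1b
3) 1081.081ms=2b +540.541ms=1b
4) 1621.622ms=3b +162.162ms=3/10b
5) 1783.784ms=33/10b +162.162ms=3/10b
6) 1945.946ms=18/5b +324.324ms=3/5b
7) 2270.27ms=21/5b +162.162ms=3/10b
8) 2432.432ms=9/2b +810.811ms=3/2b
Σ=6b of 6 (111bpm 3/4) — PASS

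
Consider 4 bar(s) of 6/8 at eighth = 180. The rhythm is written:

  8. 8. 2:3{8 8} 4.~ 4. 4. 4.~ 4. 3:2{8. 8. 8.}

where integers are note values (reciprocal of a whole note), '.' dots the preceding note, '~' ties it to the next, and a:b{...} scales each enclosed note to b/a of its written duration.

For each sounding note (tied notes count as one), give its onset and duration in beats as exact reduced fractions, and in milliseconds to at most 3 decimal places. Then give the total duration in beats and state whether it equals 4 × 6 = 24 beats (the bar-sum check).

1) 0.0ms=0b +500.0ms=3/2b
2) 500.0ms=3/2b +500.0ms=3/2b
3) 1000.0ms=3b +500.0ms=3/2b
4) 1500.0ms=9/2b +500.0ms=3/2b
5) 2000.0ms=6b +2000.0ms=6b
6) 4000.0ms=12b +1000.0ms=3b
7) 5000.0ms=15b +2000.0ms=6b
8) 7000.0ms=21b +333.333ms=1b
9) 7333.333ms=22b +333.333ms=1b
10) 7666.667ms=23b +333.333ms=1b
Σ=24b of 24 (180bpm 6/8) — PASS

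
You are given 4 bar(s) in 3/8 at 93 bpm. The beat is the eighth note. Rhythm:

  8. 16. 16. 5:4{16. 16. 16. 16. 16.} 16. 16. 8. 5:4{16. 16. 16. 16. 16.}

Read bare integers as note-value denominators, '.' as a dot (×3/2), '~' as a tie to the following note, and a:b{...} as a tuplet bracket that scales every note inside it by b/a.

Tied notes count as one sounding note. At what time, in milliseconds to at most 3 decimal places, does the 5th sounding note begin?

1. 0.0ms @ 0 + 967.742ms (3/2)
2. 967.742ms @ 3/2 + 483.871ms (3/4)
3. 1451.613ms @ 9/4 + 483.871ms (3/4)
4. 1935.484ms @ 3 + 387.097ms (3/5)
5. 2322.581ms @ 18/5 + 387.097ms (3/5)
6. 2709.677ms @ 21/5 + 387.097ms (3/5)
7. 3096.774ms @ 24/5 + 387.097ms (3/5)
8. 3483.871ms @ 27/5 + 387.097ms (3/5)
9. 3870.968ms @ 6 + 483.871ms (3/4)
10. 4354.839ms @ 27/4 + 483.871ms (3/4)
11. 4838.71ms @ 15/2 + 967.742ms (3/2)
12. 5806.452ms @ 9 + 387.097ms (3/5)
13. 6193.548ms @ 48/5 + 387.097ms (3/5)
14. 6580.645ms @ 51/5 + 387.097ms (3/5)
15. 6967.742ms @ 54/5 + 387.097ms (3/5)
16. 7354.839ms @ 57/5 + 387.097ms (3/5)

note 5 onset = 18/5b = 2322.581ms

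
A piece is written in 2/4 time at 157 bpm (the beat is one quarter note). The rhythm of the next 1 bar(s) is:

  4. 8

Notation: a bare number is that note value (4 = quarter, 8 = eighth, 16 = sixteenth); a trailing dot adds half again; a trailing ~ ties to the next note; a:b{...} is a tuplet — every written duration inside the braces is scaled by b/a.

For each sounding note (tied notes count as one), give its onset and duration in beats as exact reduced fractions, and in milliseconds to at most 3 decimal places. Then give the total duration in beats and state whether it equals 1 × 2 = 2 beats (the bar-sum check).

1) 0.0ms=0b +573.248ms=3/2b
2) 573.248ms=3/2b +191.083ms=1/2b
Σ=2b of 2 (157bpm 2/4) — PASS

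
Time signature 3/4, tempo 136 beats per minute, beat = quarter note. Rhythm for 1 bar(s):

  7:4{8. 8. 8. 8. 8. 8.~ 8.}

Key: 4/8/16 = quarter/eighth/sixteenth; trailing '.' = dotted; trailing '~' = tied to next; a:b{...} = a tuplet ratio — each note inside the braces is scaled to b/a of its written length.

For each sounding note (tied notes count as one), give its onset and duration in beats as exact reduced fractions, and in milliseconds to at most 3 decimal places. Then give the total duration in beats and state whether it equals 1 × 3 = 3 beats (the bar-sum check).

1) 0.0ms=0b +189.076ms=3/7b
2) 189.076ms=3/7b +189.076ms=3/7b
3) 378.151ms=6/7b +189.076ms=3/7b
4) 567.227ms=9/7b +189.076ms=3/7b
5) 756.303ms=12/7b +189.076ms=3/7b
6) 945.378ms=15/7b +378.151ms=6/7b
Σ=3b of 3 (136bpm 3/4) — PASS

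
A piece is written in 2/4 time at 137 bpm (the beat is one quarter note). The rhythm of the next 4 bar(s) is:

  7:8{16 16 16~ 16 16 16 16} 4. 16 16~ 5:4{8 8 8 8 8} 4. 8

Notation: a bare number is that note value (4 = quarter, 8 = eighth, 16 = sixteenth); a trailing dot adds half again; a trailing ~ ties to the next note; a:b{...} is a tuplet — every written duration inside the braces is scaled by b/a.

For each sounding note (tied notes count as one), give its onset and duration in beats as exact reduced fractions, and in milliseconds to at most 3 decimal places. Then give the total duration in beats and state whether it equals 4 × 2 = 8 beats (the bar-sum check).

1) 0.0ms=0b +125.13ms=2/7b
2) 125.13ms=2/7b +125.13ms=2/7b
3) 250.261ms=4/7b +250.261ms=4/7b
4) 500.521ms=8/7b +125.13ms=2/7b
5) 625.652ms=10/7b +125.13ms=2/7b
6) 750.782ms=12/7b +125.13ms=2/7b
7) 875.912ms=2b +656.934ms=3/2b
8) 1532.847ms=7/2b +109.489ms=1/4b
9) 1642.336ms=15/4b +284.672ms=13/20b
10) 1927.007ms=22/5b +175.182ms=2/5b
11) 2102.19ms=24/5b +175.182ms=2/5b
12) 2277.372ms=26/5b +175.182ms=2/5b
13) 2452.555ms=28/5b +175.182ms=2/5b
14) 2627.737ms=6b +656.934ms=3/2b
15) 3284.672ms=15/2b +218.978ms=1/2b
Σ=8b of 8 (137bpm 2/4) — PASS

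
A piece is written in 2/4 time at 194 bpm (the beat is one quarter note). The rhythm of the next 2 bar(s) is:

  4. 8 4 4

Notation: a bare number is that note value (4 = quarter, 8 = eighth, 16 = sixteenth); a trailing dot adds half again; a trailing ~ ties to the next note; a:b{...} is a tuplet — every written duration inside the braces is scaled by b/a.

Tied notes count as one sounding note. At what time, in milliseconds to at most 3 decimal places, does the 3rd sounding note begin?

1. 0.0ms @ 0 + 463.918ms (3/2)
2. 463.918ms @ 3/2 + 154.639ms (1/2)
3. 618.557ms @ 2 + 309.278ms (1)
4. 927.835ms @ 3 + 309.278ms (1)

note 3 onset = 2b = 618.557ms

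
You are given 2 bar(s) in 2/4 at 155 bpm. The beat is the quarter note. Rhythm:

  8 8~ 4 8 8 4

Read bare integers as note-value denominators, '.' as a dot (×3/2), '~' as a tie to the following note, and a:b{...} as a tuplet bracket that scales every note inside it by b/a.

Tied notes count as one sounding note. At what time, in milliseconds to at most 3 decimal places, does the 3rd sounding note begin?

1. 0.0ms @ 0 + 193.548ms (1/2)
2. 193.548ms @ 1/2 + 580.645ms (3/2)
3. 774.194ms @ 2 + 193.548ms (1/2)
4. 967.742ms @ 5/2 + 193.548ms (1/2)
5. 1161.29ms @ 3 + 387.097ms (1)

note 3 onset = 2b = 774.194ms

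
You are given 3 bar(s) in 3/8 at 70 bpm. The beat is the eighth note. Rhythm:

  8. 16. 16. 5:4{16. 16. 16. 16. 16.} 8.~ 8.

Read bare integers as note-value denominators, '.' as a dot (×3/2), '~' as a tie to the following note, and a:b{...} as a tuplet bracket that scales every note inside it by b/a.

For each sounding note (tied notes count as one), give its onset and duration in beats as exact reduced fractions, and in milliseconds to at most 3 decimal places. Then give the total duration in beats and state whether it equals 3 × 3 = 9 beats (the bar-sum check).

1) 0.0ms=0b +1285.714ms=3/2b
2) 1285.714ms=3/2b +642.857ms=3/4b
3) 1928.571ms=9/4b +642.857ms=3/4b
4) 2571.429ms=3b +514.286ms=3/5b
5) 3085.714ms=18/5b +514.286ms=3/5b
6) 3600.0ms=21/5b +514.286ms=3/5b
7) 4114.286ms=24/5b +514.286ms=3/5b
8) 4628.571ms=27/5b +514.286ms=3/5b
9) 5142.857ms=6b +2571.429ms=3b
Σ=9b of 9 (70bpm 3/8) — PASS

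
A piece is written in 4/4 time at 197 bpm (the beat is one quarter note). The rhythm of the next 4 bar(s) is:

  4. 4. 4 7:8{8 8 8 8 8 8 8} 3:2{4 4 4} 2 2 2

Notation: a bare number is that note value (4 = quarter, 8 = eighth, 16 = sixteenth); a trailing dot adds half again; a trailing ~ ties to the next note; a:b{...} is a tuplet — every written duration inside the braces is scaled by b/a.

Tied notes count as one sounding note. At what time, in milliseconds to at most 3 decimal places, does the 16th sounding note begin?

note 16 onset = 14b = 4263.959ms

1. 0.0ms @ 0 + 456.853ms (3/2)
2. 456.853ms @ 3/2 + 456.853ms (3/2)
3. 913.706ms @ 3 + 304.569ms (1)
4. 1218.274ms @ 4 + 174.039ms (4/7)
5. 1392.313ms @ 32/7 + 174.039ms (4/7)
6. 1566.352ms @ 36/7 + 174.039ms (4/7)
7. 1740.392ms @ 40/7 + 174.039ms (4/7)
8. 1914.431ms @ 44/7 + 174.039ms (4/7)
9. 2088.47ms @ 48/7 + 174.039ms (4/7)
10. 2262.509ms @ 52/7 + 174.039ms (4/7)
11. 2436.548ms @ 8 + 203.046ms (2/3)
12. 2639.594ms @ 26/3 + 203.046ms (2/3)
13. 2842.64ms @ 28/3 + 203.046ms (2/3)
14. 3045.685ms @ 10 + 609.137ms (2)
15. 3654.822ms @ 12 + 609.137ms (2)
16. 4263.959ms @ 14 + 609.137ms (2)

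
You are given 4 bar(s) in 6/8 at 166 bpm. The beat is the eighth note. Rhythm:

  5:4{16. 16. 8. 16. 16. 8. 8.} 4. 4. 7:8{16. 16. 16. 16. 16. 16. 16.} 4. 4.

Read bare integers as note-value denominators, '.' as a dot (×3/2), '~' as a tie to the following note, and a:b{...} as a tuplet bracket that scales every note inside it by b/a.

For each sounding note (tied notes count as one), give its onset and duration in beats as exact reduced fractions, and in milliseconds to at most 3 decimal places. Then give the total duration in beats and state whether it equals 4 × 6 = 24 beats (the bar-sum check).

1) 0.0ms=0b +216.867ms=3/5b
2) 216.867ms=3/5b +216.867ms=3/5b
3) 433.735ms=6/5b +433.735ms=6/5b
4) 867.47ms=12/5b +216.867ms=3/5b
5) 1084.337ms=3b +216.867ms=3/5b
6) 1301.205ms=18/5b +433.735ms=6/5b
7) 1734.94ms=24/5b +433.735ms=6/5b
8) 2168.675ms=6b +1084.337ms=3b
9) 3253.012ms=9b +1084.337ms=3b
10) 4337.349ms=12b +309.811ms=6/7b
11) 4647.16ms=90/7b +309.811ms=6/7b
12) 4956.971ms=96/7b +309.811ms=6/7b
13) 5266.781ms=102/7b +309.811ms=6/7b
14) 5576.592ms=108/7b +309.811ms=6/7b
15) 5886.403ms=114/7b +309.811ms=6/7b
16) 6196.213ms=120/7b +309.811ms=6/7b
17) 6506.024ms=18b +1084.337ms=3b
18) 7590.361ms=21b +1084.337ms=3b
Σ=24b of 24 (166bpm 6/8) — PASS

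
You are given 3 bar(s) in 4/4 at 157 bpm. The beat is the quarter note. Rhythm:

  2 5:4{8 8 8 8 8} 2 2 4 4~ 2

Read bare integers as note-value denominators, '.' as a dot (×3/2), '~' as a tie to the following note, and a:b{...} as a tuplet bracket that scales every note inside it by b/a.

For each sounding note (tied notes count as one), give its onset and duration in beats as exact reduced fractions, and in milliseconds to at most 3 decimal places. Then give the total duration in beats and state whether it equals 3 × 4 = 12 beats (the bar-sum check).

1) 0.0ms=0b +764.331ms=2b
2) 764.331ms=2b +152.866ms=2/5b
3) 917.197ms=12/5b +152.866ms=2/5b
4) 1070.064ms=14/5b +152.866ms=2/5b
5) 1222.93ms=16/5b +152.866ms=2/5b
6) 1375.796ms=18/5b +152.866ms=2/5b
7) 1528.662ms=4b +764.331ms=2b
8) 2292.994ms=6b +764.331ms=2b
9) 3057.325ms=8b +382.166ms=1b
10) 3439.49ms=9b +1146.497ms=3b
Σ=12b of 12 (157bpm 4/4) — PASS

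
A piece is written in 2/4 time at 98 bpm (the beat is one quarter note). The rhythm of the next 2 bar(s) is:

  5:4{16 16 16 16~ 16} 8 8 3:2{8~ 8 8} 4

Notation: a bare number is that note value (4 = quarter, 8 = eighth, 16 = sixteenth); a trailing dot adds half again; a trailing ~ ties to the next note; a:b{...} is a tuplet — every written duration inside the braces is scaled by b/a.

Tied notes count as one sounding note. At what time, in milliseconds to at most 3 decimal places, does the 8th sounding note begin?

note 8 onset = 8/3b = 1632.653ms

1. 0.0ms @ 0 + 122.449ms (1/5)
2. 122.449ms @ 1/5 + 122.449ms (1/5)
3. 244.898ms @ 2/5 + 122.449ms (1/5)
4. 367.347ms @ 3/5 + 244.898ms (2/5)
5. 612.245ms @ 1 + 306.122ms (1/2)
6. 918.367ms @ 3/2 + 306.122ms (1/2)
7. 1224.49ms @ 2 + 408.163ms (2/3)
8. 1632.653ms @ 8/3 + 204.082ms (1/3)
9. 1836.735ms @ 3 + 612.245ms (1)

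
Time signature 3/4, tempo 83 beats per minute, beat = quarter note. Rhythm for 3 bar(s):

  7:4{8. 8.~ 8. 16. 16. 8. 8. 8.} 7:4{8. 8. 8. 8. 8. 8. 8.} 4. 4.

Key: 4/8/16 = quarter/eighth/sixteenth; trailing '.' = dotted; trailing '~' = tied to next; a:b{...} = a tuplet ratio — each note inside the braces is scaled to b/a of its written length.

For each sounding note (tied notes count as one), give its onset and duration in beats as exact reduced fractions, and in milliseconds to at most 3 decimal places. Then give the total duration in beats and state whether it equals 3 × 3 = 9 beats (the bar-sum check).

1) 0.0ms=0b +309.811ms=3/7b
2) 309.811ms=3/7b +619.621ms=6/7b
3) 929.432ms=9/7b +154.905ms=3/14b
4) 1084.337ms=3/2b +154.905ms=3/14b
5) 1239.243ms=12/7b +309.811ms=3/7b
6) 1549.053ms=15/7b +309.811ms=3/7b
7) 1858.864ms=18/7b +309.811ms=3/7b
8) 2168.675ms=3b +309.811ms=3/7b
9) 2478.485ms=24/7b +309.811ms=3/7b
10) 2788.296ms=27/7b +309.811ms=3/7b
11) 3098.107ms=30/7b +309.811ms=3/7b
12) 3407.917ms=33/7b +309.811ms=3/7b
13) 3717.728ms=36/7b +309.811ms=3/7b
14) 4027.539ms=39/7b +309.811ms=3/7b
15) 4337.349ms=6b +1084.337ms=3/2b
16) 5421.687ms=15/2b +1084.337ms=3/2b
Σ=9b of 9 (83bpm 3/4) — PASS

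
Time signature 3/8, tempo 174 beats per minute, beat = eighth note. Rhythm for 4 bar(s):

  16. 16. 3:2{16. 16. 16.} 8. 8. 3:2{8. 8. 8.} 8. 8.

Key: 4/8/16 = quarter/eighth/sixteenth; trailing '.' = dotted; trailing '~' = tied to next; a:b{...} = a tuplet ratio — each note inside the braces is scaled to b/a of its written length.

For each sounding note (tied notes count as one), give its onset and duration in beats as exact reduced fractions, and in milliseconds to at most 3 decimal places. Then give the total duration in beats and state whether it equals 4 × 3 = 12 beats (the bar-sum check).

1) 0.0ms=0b +258.621ms=3/4b
2) 258.621ms=3/4b +258.621ms=3/4b
3) 517.241ms=3/2b +172.414ms=1/2b
4) 689.655ms=2b +172.414ms=1/2b
5) 862.069ms=5/2b +172.414ms=1/2b
6) 1034.483ms=3b +517.241ms=3/2b
7) 1551.724ms=9/2b +517.241ms=3/2b
8) 2068.966ms=6b +344.828ms=1b
9) 2413.793ms=7b +344.828ms=1b
10) 2758.621ms=8b +344.828ms=1b
11) 3103.448ms=9b +517.241ms=3/2b
12) 3620.69ms=21/2b +517.241ms=3/2b
Σ=12b of 12 (174bpm 3/8) — PASS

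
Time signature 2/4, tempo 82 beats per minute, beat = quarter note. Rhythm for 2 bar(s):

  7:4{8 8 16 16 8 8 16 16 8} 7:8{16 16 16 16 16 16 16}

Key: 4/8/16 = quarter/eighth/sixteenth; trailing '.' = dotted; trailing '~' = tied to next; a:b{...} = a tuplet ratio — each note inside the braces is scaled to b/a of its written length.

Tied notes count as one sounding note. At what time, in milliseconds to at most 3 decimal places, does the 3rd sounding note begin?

note 3 onset = 4/7b = 418.118ms

1. 0.0ms @ 0 + 209.059ms (2/7)
2. 209.059ms @ 2/7 + 209.059ms (2/7)
3. 418.118ms @ 4/7 + 104.53ms (1/7)
4. 522.648ms @ 5/7 + 104.53ms (1/7)
5. 627.178ms @ 6/7 + 209.059ms (2/7)
6. 836.237ms @ 8/7 + 209.059ms (2/7)
7. 1045.296ms @ 10/7 + 104.53ms (1/7)
8. 1149.826ms @ 11/7 + 104.53ms (1/7)
9. 1254.355ms @ 12/7 + 209.059ms (2/7)
10. 1463.415ms @ 2 + 209.059ms (2/7)
11. 1672.474ms @ 16/7 + 209.059ms (2/7)
12. 1881.533ms @ 18/7 + 209.059ms (2/7)
13. 2090.592ms @ 20/7 + 209.059ms (2/7)
14. 2299.652ms @ 22/7 + 209.059ms (2/7)
15. 2508.711ms @ 24/7 + 209.059ms (2/7)
16. 2717.77ms @ 26/7 + 209.059ms (2/7)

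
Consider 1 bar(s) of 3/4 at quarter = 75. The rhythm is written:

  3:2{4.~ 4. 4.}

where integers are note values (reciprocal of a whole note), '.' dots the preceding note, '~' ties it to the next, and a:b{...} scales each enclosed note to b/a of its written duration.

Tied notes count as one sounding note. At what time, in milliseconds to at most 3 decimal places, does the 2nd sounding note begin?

1. 0.0ms @ 0 + 1600.0ms (2)
2. 1600.0ms @ 2 + 800.0ms (1)

note 2 onset = 2b = 1600.0ms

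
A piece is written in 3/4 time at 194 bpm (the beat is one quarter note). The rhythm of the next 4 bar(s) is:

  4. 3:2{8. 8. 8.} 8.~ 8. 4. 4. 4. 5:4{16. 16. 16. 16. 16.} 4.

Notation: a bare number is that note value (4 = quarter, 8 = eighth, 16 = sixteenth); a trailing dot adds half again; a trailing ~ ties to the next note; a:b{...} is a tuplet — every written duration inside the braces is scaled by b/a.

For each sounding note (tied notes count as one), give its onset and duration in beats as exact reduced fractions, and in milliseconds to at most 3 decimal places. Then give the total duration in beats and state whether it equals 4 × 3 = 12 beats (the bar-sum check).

1) 0.0ms=0b +463.918ms=3/2b
2) 463.918ms=3/2b +154.639ms=1/2b
3) 618.557ms=2b +154.639ms=1/2b
4) 773.196ms=5/2b +154.639ms=1/2b
5) 927.835ms=3b +463.918ms=3/2b
6) 1391.753ms=9/2b +463.918ms=3/2b
7) 1855.67ms=6b +463.918ms=3/2b
8) 2319.588ms=15/2b +463.918ms=3/2b
9) 2783.505ms=9b +92.784ms=3/10b
10) 2876.289ms=93/10b +92.784ms=3/10b
11) 2969.072ms=48/5b +92.784ms=3/10b
12) 3061.856ms=99/10b +92.784ms=3/10b
13) 3154.639ms=51/5b +92.784ms=3/10b
14) 3247.423ms=21/2b +463.918ms=3/2b
Σ=12b of 12 (194bpm 3/4) — PASS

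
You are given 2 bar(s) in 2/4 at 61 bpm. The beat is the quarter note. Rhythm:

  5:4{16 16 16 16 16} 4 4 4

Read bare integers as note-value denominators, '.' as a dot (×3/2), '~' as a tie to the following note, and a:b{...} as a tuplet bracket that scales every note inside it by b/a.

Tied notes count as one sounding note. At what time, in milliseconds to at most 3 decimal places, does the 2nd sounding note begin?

note 2 onset = 1/5b = 196.721ms

1. 0.0ms @ 0 + 196.721ms (1/5)
2. 196.721ms @ 1/5 + 196.721ms (1/5)
3. 393.443ms @ 2/5 + 196.721ms (1/5)
4. 590.164ms @ 3/5 + 196.721ms (1/5)
5. 786.885ms @ 4/5 + 196.721ms (1/5)
6. 983.607ms @ 1 + 983.607ms (1)
7. 1967.213ms @ 2 + 983.607ms (1)
8. 2950.82ms @ 3 + 983.607ms (1)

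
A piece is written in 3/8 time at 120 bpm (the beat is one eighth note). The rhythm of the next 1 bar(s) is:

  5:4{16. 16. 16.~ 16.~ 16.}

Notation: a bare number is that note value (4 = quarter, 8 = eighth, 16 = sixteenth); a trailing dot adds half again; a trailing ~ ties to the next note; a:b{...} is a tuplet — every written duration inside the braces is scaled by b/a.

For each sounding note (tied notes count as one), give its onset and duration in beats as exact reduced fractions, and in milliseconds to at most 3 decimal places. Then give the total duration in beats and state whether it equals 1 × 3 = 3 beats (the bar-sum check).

1) 0.0ms=0b +300.0ms=3/5b
2) 300.0ms=3/5b +300.0ms=3/5b
3) 600.0ms=6/5b +900.0ms=9/5b
Σ=3b of 3 (120bpm 3/8) — PASS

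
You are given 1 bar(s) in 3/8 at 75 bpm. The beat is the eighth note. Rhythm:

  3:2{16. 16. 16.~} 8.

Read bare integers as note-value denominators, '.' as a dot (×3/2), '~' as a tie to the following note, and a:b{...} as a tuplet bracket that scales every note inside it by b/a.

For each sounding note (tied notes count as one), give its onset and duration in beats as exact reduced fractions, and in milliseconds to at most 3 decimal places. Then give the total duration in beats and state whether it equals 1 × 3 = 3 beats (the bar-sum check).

1) 0.0ms=0b +400.0ms=1/2b
2) 400.0ms=1/2b +400.0ms=1/2b
3) 800.0ms=1b +1600.0ms=2b
Σ=3b of 3 (75bpm 3/8) — PASS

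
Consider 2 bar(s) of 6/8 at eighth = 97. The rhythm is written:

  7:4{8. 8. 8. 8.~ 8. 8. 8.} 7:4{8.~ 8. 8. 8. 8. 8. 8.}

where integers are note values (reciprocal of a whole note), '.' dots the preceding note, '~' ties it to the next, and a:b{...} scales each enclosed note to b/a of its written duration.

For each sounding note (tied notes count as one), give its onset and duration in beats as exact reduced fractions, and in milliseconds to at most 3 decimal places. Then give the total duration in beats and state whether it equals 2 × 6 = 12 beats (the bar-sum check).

1) 0.0ms=0b +530.191ms=6/7b
2) 530.191ms=6/7b +530.191ms=6/7b
3) 1060.383ms=12/7b +530.191ms=6/7b
4) 1590.574ms=18/7b +1060.383ms=12/7b
5) 2650.957ms=30/7b +530.191ms=6/7b
6) 3181.149ms=36/7b +530.191ms=6/7b
7) 3711.34ms=6b +1060.383ms=12/7b
8) 4771.723ms=54/7b +530.191ms=6/7b
9) 5301.915ms=60/7b +530.191ms=6/7b
10) 5832.106ms=66/7b +530.191ms=6/7b
11) 6362.297ms=72/7b +530.191ms=6/7b
12) 6892.489ms=78/7b +530.191ms=6/7b
Σ=12b of 12 (97bpm 6/8) — PASS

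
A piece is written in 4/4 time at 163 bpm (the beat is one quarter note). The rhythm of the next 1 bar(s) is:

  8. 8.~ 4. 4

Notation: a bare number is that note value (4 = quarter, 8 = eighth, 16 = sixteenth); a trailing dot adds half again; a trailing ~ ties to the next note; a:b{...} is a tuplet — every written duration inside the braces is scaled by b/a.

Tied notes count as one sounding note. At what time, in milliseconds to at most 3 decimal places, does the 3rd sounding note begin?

1. 0.0ms @ 0 + 276.074ms (3/4)
2. 276.074ms @ 3/4 + 828.221ms (9/4)
3. 1104.294ms @ 3 + 368.098ms (1)

note 3 onset = 3b = 1104.294ms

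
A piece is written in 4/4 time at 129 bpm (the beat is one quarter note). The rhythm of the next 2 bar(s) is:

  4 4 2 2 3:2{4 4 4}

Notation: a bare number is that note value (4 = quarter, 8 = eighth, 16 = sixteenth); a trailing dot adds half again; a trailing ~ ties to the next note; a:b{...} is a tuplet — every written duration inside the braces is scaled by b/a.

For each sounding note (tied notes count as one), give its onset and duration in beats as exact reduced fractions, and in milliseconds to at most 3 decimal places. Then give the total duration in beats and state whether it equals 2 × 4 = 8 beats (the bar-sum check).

1) 0.0ms=0b +465.116ms=1b
2) 465.116ms=1b +465.116ms=1b
3) 930.233ms=2b +930.233ms=2b
4) 1860.465ms=4b +930.233ms=2b
5) 2790.698ms=6b +310.078ms=2/3b
6) 3100.775ms=20/3b +310.078ms=2/3b
7) 3410.853ms=22/3b +310.078ms=2/3b
Σ=8b of 8 (129bpm 4/4) — PASS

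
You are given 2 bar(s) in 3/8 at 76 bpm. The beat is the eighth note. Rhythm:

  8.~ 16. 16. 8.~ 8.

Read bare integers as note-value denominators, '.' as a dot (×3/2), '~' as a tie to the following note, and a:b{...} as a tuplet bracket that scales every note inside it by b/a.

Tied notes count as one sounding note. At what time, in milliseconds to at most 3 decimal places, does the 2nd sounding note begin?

1. 0.0ms @ 0 + 1776.316ms (9/4)
2. 1776.316ms @ 9/4 + 592.105ms (3/4)
3. 2368.421ms @ 3 + 2368.421ms (3)

note 2 onset = 9/4b = 1776.316ms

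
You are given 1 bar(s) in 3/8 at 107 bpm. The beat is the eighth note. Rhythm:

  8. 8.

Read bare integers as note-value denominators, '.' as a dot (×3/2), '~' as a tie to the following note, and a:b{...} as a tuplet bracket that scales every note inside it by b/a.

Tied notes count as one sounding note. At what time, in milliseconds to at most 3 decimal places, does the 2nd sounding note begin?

1. 0.0ms @ 0 + 841.121ms (3/2)
2. 841.121ms @ 3/2 + 841.121ms (3/2)

note 2 onset = 3/2b = 841.121ms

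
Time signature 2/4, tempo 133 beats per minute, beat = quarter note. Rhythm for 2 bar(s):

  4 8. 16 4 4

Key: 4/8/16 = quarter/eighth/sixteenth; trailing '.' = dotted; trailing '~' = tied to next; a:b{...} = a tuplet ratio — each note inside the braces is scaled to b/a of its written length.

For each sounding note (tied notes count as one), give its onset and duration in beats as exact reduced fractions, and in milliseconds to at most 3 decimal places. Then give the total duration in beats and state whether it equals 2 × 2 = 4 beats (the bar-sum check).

1) 0.0ms=0b +451.128ms=1b
2) 451.128ms=1b +338.346ms=3/4b
3) 789.474ms=7/4b +112.782ms=1/4b
4) 902.256ms=2b +451.128ms=1b
5) 1353.383ms=3b +451.128ms=1b
Σ=4b of 4 (133bpm 2/4) — PASS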